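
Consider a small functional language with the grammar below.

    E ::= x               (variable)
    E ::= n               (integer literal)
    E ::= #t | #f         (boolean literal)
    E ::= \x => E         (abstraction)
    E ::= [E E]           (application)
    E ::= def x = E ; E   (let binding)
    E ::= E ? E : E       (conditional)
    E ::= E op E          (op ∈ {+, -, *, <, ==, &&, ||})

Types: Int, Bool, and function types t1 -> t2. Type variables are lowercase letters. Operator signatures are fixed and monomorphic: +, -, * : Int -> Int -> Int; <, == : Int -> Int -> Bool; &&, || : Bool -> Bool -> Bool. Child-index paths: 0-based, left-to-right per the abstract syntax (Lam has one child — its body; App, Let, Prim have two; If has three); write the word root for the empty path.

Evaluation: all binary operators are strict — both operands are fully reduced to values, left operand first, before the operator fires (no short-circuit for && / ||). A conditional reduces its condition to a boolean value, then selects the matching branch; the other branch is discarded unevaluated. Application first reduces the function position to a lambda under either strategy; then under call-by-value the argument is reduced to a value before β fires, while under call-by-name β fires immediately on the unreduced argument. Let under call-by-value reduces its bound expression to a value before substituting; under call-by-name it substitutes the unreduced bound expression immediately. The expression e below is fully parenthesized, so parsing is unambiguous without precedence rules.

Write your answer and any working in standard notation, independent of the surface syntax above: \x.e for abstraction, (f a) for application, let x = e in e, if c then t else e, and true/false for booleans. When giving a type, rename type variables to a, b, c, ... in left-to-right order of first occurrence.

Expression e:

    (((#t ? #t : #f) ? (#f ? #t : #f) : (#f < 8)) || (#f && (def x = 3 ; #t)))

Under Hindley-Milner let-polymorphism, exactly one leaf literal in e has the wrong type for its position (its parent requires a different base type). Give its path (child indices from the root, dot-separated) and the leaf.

Trace:
  unify Bool ~ Bool
  unify Bool ~ Bool
  unify Bool ~ Bool
  unify Bool ~ Bool
  unify Bool ~ Bool
  unify Bool ~ Int
  FAIL: mismatch Bool ~ Int

Answer: 0.2.0 : false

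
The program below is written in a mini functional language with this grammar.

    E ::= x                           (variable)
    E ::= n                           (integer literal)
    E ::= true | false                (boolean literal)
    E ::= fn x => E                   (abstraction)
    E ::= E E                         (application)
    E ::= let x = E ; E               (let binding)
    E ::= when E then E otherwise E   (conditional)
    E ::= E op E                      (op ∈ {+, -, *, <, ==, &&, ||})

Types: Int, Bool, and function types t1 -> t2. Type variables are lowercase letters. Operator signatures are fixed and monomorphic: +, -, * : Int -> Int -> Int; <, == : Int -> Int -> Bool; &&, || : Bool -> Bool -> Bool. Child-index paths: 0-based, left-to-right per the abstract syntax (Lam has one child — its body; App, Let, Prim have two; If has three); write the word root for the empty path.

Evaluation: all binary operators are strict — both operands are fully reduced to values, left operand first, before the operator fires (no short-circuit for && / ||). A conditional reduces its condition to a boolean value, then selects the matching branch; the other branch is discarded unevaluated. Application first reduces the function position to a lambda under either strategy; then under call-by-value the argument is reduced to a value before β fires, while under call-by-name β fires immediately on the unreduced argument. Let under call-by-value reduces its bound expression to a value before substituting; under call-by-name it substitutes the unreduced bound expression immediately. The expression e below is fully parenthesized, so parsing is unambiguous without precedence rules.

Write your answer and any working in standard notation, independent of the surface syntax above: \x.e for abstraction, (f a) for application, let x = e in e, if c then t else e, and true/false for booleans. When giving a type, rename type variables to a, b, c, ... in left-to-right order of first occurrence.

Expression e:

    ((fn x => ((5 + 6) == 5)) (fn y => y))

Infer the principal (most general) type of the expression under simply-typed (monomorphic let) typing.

Trace:
  unify Int ~ Int
  unify Int ~ Int
  unify Int ~ Int
  unify Int ~ Int
\x._ : a -> Bool
y : b
\y._ : b -> b
  unify a -> Bool ~ (b -> b) -> c
  unify a ~ b -> b
  unify Bool ~ c
_ _ : Bool

Answer: Bool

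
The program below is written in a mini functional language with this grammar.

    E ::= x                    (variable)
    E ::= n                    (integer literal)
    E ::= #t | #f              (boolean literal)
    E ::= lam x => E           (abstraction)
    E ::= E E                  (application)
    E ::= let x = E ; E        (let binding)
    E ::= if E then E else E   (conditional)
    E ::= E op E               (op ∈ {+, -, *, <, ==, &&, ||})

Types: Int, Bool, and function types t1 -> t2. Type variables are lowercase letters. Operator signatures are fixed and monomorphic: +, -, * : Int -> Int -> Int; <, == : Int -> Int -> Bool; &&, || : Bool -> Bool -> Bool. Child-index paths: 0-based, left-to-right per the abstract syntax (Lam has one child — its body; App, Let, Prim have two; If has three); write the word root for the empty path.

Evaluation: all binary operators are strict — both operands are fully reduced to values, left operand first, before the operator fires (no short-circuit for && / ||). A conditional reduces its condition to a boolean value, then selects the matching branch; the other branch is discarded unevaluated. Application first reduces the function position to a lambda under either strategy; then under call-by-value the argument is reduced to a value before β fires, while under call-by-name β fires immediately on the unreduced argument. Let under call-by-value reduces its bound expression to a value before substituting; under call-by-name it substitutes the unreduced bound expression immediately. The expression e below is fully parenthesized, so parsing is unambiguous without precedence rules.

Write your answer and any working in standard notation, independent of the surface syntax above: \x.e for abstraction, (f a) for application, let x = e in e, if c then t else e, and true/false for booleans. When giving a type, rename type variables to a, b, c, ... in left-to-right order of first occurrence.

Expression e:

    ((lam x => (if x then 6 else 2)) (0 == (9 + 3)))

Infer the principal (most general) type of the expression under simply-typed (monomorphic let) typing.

Trace:
x : a
  unify a ~ Bool
  unify Int ~ Int
\x._ : Bool -> Int
  unify Int ~ Int
  unify Int ~ Int
  unify Int ~ Int
  unify Int ~ Int
  unify Bool -> Int ~ Bool -> b
  unify Bool ~ Bool
  unify Int ~ b
_ _ : Int

Answer: Int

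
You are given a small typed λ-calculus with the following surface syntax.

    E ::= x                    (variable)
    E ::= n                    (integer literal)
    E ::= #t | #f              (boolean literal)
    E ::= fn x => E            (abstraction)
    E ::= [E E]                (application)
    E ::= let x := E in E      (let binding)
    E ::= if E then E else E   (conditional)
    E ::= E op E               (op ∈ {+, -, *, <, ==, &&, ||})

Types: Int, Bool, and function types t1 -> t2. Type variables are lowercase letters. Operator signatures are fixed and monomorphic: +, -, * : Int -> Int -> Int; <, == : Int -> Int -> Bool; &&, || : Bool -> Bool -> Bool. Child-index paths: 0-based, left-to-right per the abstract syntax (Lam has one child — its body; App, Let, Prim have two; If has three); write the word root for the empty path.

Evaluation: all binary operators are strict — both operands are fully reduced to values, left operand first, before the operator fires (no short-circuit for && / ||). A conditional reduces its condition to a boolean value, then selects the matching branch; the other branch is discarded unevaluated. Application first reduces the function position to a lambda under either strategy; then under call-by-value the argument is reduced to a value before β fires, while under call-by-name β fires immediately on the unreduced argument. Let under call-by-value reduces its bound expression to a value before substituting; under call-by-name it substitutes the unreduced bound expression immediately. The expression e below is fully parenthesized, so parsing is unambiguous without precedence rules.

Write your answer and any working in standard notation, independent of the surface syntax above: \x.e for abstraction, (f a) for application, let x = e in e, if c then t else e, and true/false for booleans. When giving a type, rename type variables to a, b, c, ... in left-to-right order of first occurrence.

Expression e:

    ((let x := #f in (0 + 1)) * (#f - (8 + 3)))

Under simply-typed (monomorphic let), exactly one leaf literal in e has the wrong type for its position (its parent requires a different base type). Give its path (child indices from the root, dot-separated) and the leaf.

Answer: 1.0 : false

Derivation:
let x : Bool
  unify Int ~ Int
  unify Int ~ Int
  unify Int ~ Int
  unify Bool ~ Int
  FAIL: mismatch Bool ~ Int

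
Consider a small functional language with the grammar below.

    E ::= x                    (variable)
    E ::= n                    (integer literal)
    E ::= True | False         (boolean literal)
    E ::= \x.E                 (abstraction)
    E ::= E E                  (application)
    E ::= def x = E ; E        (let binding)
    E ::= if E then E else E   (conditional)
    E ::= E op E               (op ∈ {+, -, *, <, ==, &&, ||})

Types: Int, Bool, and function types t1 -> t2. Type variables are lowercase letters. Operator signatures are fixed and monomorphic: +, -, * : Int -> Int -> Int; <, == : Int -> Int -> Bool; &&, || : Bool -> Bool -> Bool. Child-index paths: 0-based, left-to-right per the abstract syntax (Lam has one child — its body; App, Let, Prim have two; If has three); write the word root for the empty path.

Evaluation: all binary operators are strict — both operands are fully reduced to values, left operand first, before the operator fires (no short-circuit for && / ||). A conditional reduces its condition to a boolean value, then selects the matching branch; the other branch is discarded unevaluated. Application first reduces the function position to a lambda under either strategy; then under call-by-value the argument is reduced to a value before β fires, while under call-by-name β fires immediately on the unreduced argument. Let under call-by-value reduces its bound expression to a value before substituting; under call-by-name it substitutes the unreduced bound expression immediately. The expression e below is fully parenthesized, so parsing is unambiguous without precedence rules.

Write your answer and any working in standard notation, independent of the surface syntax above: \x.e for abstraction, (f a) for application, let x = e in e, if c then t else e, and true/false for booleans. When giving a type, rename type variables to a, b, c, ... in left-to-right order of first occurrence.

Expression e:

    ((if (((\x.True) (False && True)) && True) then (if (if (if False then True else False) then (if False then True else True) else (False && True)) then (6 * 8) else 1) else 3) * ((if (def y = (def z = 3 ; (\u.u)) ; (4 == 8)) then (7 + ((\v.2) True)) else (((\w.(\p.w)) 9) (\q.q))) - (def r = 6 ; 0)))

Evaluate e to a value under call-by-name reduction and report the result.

Answer: 9

Trace:
step 0: ((if (((\x.true) (false && true)) && true) then (if (if (if false then true else false) then (if false then true else true) else (false && true)) then (6 * 8) else 1) else 3) * ((if (let y = (let z = 3 in (\u.u)) in (4 == 8)) then (7 + ((\v.2) true)) else (((\w.(\p.w)) 9) (\q.q))) - (let r = 6 in 0)))
step 1: [beta@0.0.0] ((if (true && true) then (if (if (if false then true else false) then (if false then true else true) else (false && true)) then (6 * 8) else 1) else 3) * ((if (let y = (let z = 3 in (\u.u)) in (4 == 8)) then (7 + ((\v.2) true)) else (((\w.(\p.w)) 9) (\q.q))) - (let r = 6 in 0)))
step 2: [delta@0.0] ((if true then (if (if (if false then true else false) then (if false then true else true) else (false && true)) then (6 * 8) else 1) else 3) * ((if (let y = (let z = 3 in (\u.u)) in (4 == 8)) then (7 + ((\v.2) true)) else (((\w.(\p.w)) 9) (\q.q))) - (let r = 6 in 0)))
step 3: [if@0] ((if (if (if false then true else false) then (if false then true else true) else (false && true)) then (6 * 8) else 1) * ((if (let y = (let z = 3 in (\u.u)) in (4 == 8)) then (7 + ((\v.2) true)) else (((\w.(\p.w)) 9) (\q.q))) - (let r = 6 in 0)))
step 4: [if@0.0.0] ((if (if false then (if false then true else true) else (false && true)) then (6 * 8) else 1) * ((if (let y = (let z = 3 in (\u.u)) in (4 == 8)) then (7 + ((\v.2) true)) else (((\w.(\p.w)) 9) (\q.q))) - (let r = 6 in 0)))
step 5: [if@0.0] ((if (false && true) then (6 * 8) else 1) * ((if (let y = (let z = 3 in (\u.u)) in (4 == 8)) then (7 + ((\v.2) true)) else (((\w.(\p.w)) 9) (\q.q))) - (let r = 6 in 0)))
step 6: [delta@0.0] ((if false then (6 * 8) else 1) * ((if (let y = (let z = 3 in (\u.u)) in (4 == 8)) then (7 + ((\v.2) true)) else (((\w.(\p.w)) 9) (\q.q))) - (let r = 6 in 0)))
step 7: [if@0] (1 * ((if (let y = (let z = 3 in (\u.u)) in (4 == 8)) then (7 + ((\v.2) true)) else (((\w.(\p.w)) 9) (\q.q))) - (let r = 6 in 0)))
step 8: [let@1.0.0] (1 * ((if (4 == 8) then (7 + ((\v.2) true)) else (((\w.(\p.w)) 9) (\q.q))) - (let r = 6 in 0)))
step 9: [delta@1.0.0] (1 * ((if false then (7 + ((\v.2) true)) else (((\w.(\p.w)) 9) (\q.q))) - (let r = 6 in 0)))
step 10: [if@1.0] (1 * ((((\w.(\p.w)) 9) (\q.q)) - (let r = 6 in 0)))
step 11: [beta@1.0.0] (1 * (((\p.9) (\q.q)) - (let r = 6 in 0)))
step 12: [beta@1.0] (1 * (9 - (let r = 6 in 0)))
step 13: [let@1.1] (1 * (9 - 0))
step 14: [delta@1] (1 * 9)
step 15: [delta@root] 9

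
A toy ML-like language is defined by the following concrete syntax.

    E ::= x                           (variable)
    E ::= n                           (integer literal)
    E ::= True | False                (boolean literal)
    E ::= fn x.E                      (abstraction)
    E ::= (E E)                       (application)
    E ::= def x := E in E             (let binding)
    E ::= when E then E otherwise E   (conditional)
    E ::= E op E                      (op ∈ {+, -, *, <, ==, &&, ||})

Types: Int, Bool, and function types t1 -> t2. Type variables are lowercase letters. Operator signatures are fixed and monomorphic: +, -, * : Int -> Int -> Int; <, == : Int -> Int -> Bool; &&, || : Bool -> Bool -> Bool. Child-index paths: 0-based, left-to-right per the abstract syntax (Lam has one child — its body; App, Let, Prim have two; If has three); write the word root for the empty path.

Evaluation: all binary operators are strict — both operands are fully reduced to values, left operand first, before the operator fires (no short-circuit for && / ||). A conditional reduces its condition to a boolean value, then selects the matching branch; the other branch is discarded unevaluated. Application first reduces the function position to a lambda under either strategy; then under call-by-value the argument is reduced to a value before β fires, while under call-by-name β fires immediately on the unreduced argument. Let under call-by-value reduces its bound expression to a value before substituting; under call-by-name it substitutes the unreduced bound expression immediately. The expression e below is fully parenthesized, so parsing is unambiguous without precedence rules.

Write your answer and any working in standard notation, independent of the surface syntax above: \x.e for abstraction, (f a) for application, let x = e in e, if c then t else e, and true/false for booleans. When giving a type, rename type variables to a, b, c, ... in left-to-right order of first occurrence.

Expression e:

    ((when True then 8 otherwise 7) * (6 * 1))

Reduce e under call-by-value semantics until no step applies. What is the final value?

Derivation:
step 0: ((if true then 8 else 7) * (6 * 1))
step 1: [if@0] (8 * (6 * 1))
step 2: [delta@1] (8 * 6)
step 3: [delta@root] 48

Answer: 48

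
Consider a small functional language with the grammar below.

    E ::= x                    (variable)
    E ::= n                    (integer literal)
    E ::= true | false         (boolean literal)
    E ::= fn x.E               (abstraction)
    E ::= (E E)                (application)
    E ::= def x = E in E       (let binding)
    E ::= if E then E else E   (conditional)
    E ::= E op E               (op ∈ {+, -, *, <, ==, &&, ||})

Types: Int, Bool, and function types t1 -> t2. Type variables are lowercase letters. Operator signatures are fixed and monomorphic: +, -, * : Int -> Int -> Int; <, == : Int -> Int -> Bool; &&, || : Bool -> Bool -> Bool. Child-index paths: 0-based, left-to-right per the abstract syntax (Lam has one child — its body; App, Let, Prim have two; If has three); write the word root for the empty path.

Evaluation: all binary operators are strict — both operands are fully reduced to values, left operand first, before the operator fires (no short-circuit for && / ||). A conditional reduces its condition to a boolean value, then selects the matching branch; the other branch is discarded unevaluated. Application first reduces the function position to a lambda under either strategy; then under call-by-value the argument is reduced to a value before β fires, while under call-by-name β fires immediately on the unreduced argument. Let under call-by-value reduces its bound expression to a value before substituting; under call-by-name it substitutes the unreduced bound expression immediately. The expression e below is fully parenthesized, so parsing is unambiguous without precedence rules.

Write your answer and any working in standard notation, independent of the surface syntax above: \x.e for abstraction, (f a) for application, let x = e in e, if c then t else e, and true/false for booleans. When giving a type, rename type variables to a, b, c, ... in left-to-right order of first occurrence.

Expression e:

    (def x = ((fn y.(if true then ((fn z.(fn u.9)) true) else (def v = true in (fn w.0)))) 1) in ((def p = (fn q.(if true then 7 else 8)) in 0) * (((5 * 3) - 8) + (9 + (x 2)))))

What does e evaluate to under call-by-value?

Answer: 0

Derivation:
step 0: (let x = ((\y.(if true then ((\z.(\u.9)) true) else (let v = true in (\w.0)))) 1) in ((let p = (\q.(if true then 7 else 8)) in 0) * (((5 * 3) - 8) + (9 + (x 2)))))
step 1: [beta@0] (let x = (if true then ((\z.(\u.9)) true) else (let v = true in (\w.0))) in ((let p = (\q.(if true then 7 else 8)) in 0) * (((5 * 3) - 8) + (9 + (x 2)))))
step 2: [if@0] (let x = ((\z.(\u.9)) true) in ((let p = (\q.(if true then 7 else 8)) in 0) * (((5 * 3) - 8) + (9 + (x 2)))))
step 3: [beta@0] (let x = (\u.9) in ((let p = (\q.(if true then 7 else 8)) in 0) * (((5 * 3) - 8) + (9 + (x 2)))))
step 4: [let@root] ((let p = (\q.(if true then 7 else 8)) in 0) * (((5 * 3) - 8) + (9 + ((\u.9) 2))))
step 5: [let@0] (0 * (((5 * 3) - 8) + (9 + ((\u.9) 2))))
step 6: [delta@1.0.0] (0 * ((15 - 8) + (9 + ((\u.9) 2))))
step 7: [delta@1.0] (0 * (7 + (9 + ((\u.9) 2))))
step 8: [beta@1.1.1] (0 * (7 + (9 + 9)))
step 9: [delta@1.1] (0 * (7 + 18))
step 10: [delta@1] (0 * 25)
step 11: [delta@root] 0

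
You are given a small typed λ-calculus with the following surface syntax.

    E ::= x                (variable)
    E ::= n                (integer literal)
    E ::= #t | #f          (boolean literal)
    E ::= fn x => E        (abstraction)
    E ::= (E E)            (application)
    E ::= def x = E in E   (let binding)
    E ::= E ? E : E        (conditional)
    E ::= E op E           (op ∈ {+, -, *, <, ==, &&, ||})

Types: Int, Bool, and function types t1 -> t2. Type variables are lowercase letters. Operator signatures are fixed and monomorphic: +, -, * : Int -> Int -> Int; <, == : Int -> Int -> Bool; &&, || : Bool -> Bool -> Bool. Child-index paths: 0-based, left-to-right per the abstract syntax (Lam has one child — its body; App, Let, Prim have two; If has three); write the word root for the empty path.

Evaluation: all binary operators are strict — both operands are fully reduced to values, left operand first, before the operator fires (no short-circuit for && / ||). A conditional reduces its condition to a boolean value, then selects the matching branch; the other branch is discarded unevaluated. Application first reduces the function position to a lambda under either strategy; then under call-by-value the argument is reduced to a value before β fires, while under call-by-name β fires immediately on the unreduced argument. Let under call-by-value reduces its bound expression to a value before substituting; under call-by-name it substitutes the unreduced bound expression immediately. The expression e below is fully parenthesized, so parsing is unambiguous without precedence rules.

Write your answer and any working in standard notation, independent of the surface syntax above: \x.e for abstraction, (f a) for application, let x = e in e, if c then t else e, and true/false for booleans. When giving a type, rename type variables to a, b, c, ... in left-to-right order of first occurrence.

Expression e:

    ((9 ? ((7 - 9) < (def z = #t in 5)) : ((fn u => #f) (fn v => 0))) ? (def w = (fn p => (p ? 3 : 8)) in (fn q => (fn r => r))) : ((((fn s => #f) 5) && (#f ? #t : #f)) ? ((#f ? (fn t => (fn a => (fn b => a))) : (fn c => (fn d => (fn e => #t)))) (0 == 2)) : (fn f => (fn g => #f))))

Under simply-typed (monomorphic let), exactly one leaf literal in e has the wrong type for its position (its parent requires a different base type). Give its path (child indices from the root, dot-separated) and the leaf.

Answer: 0.0 : 9

Derivation:
  unify Int ~ Bool
  FAIL: mismatch Int ~ Bool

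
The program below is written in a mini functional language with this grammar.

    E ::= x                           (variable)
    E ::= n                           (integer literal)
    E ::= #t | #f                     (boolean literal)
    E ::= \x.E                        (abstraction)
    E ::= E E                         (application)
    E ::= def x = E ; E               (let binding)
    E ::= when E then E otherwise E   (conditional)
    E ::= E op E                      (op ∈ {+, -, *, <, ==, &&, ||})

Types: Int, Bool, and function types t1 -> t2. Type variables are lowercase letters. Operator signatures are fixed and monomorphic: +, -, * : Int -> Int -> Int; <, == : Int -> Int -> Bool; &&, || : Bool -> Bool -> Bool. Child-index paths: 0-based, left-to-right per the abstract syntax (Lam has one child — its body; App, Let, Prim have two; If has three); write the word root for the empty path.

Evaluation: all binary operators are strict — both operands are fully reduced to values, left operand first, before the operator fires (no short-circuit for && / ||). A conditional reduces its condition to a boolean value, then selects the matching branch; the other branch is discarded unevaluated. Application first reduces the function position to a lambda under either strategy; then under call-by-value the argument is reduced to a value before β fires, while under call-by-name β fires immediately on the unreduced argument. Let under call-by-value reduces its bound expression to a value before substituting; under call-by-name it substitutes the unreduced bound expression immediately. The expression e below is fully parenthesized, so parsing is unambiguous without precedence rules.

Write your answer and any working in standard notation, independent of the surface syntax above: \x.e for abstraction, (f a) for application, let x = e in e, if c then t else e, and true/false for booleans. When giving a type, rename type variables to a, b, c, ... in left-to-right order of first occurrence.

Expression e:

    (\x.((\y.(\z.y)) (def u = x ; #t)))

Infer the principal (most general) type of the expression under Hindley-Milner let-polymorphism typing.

Working:
y : b
\z._ : c -> b
\y._ : b -> c -> b
x : a
let u : a
  unify b -> c -> b ~ Bool -> d
  unify b ~ Bool
  unify c -> Bool ~ d
_ _ : c -> Bool
\x._ : a -> c -> Bool

Answer: a -> b -> Bool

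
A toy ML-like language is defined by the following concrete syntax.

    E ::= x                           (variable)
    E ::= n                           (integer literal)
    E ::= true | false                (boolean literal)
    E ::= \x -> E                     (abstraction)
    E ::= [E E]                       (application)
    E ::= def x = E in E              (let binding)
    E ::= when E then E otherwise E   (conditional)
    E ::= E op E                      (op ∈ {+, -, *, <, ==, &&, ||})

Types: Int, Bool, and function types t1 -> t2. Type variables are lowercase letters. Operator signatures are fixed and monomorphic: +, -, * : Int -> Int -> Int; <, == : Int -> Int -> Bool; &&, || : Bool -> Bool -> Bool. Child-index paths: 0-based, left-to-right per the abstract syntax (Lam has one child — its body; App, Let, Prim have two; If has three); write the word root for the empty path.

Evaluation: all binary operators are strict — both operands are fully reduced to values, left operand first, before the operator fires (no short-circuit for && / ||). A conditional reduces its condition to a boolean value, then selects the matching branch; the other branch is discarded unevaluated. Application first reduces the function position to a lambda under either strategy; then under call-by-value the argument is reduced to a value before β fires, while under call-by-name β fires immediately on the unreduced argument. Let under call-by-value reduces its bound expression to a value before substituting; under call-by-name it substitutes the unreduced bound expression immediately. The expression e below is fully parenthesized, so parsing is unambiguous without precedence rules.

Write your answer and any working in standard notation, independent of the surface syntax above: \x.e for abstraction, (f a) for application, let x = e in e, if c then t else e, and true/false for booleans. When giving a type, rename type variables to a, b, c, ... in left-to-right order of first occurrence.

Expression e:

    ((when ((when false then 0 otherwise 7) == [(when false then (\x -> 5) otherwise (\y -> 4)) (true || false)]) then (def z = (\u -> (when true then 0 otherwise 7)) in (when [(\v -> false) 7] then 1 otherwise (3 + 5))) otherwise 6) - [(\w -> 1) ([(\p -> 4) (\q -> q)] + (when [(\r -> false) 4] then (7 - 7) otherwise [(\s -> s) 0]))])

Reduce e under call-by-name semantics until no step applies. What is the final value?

Answer: 5

Working:
step 0: ((if ((if false then 0 else 7) == ((if false then (\x.5) else (\y.4)) (true || false))) then (let z = (\u.(if true then 0 else 7)) in (if ((\v.false) 7) then 1 else (3 + 5))) else 6) - ((\w.1) (((\p.4) (\q.q)) + (if ((\r.false) 4) then (7 - 7) else ((\s.s) 0)))))
step 1: [if@0.0.0] ((if (7 == ((if false then (\x.5) else (\y.4)) (true || false))) then (let z = (\u.(if true then 0 else 7)) in (if ((\v.false) 7) then 1 else (3 + 5))) else 6) - ((\w.1) (((\p.4) (\q.q)) + (if ((\r.false) 4) then (7 - 7) else ((\s.s) 0)))))
step 2: [if@0.0.1.0] ((if (7 == ((\y.4) (true || false))) then (let z = (\u.(if true then 0 else 7)) in (if ((\v.false) 7) then 1 else (3 + 5))) else 6) - ((\w.1) (((\p.4) (\q.q)) + (if ((\r.false) 4) then (7 - 7) else ((\s.s) 0)))))
step 3: [beta@0.0.1] ((if (7 == 4) then (let z = (\u.(if true then 0 else 7)) in (if ((\v.false) 7) then 1 else (3 + 5))) else 6) - ((\w.1) (((\p.4) (\q.q)) + (if ((\r.false) 4) then (7 - 7) else ((\s.s) 0)))))
step 4: [delta@0.0] ((if false then (let z = (\u.(if true then 0 else 7)) in (if ((\v.false) 7) then 1 else (3 + 5))) else 6) - ((\w.1) (((\p.4) (\q.q)) + (if ((\r.false) 4) then (7 - 7) else ((\s.s) 0)))))
step 5: [if@0] (6 - ((\w.1) (((\p.4) (\q.q)) + (if ((\r.false) 4) then (7 - 7) else ((\s.s) 0)))))
step 6: [beta@1] (6 - 1)
step 7: [delta@root] 5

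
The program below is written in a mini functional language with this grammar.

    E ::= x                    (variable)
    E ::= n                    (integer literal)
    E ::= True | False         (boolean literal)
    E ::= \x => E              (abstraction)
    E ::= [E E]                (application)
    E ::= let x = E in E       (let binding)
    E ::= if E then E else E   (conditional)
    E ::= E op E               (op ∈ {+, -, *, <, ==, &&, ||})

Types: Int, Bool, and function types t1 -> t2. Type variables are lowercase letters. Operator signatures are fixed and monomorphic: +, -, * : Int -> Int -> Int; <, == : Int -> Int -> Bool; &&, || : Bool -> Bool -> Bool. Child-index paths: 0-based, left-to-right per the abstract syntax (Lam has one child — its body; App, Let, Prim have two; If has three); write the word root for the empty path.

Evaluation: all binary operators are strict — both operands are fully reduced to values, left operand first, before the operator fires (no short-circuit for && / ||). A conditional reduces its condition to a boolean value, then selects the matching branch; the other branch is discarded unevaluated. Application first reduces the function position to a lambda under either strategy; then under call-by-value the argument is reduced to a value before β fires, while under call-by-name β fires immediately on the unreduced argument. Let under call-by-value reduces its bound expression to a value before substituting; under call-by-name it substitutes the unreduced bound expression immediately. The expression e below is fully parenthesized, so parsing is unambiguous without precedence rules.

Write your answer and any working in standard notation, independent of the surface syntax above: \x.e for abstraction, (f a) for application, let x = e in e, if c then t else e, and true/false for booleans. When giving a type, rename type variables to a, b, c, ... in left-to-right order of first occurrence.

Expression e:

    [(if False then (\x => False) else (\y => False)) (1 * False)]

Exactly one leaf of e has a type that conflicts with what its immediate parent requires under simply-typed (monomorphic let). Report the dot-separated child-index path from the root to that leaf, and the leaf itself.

Answer: 1.1 : false

Trace:
  unify Bool ~ Bool
\x._ : a -> Bool
\y._ : b -> Bool
  unify a -> Bool ~ b -> Bool
  unify a ~ b
  unify Bool ~ Bool
  unify Int ~ Int
  unify Bool ~ Int
  FAIL: mismatch Bool ~ Int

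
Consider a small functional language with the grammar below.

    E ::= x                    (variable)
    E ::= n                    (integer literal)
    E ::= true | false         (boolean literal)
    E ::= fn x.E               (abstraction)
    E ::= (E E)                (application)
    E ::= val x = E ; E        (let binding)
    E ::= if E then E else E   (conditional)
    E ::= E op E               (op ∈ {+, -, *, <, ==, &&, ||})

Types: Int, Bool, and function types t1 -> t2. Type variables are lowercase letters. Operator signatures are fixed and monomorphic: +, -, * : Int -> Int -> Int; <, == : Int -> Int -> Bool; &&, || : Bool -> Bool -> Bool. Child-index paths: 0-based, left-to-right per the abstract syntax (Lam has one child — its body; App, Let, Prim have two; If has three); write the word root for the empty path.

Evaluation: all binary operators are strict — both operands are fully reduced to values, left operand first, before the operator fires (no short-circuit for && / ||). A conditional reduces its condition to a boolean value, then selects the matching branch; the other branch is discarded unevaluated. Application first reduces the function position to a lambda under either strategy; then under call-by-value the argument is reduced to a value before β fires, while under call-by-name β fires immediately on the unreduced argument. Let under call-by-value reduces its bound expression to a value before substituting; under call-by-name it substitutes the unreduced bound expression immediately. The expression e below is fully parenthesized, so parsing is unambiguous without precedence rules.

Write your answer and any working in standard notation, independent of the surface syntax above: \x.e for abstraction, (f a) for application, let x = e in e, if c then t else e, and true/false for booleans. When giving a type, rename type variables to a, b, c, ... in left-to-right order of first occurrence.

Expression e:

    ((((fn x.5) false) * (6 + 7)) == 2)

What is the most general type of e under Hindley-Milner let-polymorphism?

Working:
\x._ : a -> Int
  unify a -> Int ~ Bool -> b
  unify a ~ Bool
  unify Int ~ b
_ _ : Int
  unify Int ~ Int
  unify Int ~ Int
  unify Int ~ Int
  unify Int ~ Int
  unify Int ~ Int
  unify Int ~ Int

Answer: Bool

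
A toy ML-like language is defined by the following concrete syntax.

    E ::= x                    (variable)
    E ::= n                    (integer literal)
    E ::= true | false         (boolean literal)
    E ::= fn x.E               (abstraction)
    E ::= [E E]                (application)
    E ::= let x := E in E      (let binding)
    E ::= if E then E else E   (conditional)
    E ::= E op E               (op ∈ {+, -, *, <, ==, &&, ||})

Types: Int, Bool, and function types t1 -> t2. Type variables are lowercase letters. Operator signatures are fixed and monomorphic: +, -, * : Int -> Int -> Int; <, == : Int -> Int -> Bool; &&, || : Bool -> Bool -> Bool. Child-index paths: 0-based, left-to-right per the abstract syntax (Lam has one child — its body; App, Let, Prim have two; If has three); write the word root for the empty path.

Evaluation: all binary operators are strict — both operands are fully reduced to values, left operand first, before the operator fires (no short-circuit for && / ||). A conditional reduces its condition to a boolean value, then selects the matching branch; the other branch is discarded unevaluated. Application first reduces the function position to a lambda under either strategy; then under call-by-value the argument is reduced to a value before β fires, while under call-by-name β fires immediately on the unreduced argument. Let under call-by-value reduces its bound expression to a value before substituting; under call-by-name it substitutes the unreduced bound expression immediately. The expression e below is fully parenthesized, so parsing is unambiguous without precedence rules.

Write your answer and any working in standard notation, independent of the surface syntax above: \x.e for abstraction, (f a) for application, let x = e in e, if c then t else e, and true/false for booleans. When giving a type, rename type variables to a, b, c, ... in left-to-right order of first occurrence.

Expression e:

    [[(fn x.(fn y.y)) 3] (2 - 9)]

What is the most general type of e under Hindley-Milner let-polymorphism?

Derivation:
y : b
\y._ : b -> b
\x._ : a -> b -> b
  unify a -> b -> b ~ Int -> c
  unify a ~ Int
  unify b -> b ~ c
_ _ : b -> b
  unify Int ~ Int
  unify Int ~ Int
  unify b -> b ~ Int -> d
  unify b ~ Int
  unify Int ~ d
_ _ : Int

Answer: Int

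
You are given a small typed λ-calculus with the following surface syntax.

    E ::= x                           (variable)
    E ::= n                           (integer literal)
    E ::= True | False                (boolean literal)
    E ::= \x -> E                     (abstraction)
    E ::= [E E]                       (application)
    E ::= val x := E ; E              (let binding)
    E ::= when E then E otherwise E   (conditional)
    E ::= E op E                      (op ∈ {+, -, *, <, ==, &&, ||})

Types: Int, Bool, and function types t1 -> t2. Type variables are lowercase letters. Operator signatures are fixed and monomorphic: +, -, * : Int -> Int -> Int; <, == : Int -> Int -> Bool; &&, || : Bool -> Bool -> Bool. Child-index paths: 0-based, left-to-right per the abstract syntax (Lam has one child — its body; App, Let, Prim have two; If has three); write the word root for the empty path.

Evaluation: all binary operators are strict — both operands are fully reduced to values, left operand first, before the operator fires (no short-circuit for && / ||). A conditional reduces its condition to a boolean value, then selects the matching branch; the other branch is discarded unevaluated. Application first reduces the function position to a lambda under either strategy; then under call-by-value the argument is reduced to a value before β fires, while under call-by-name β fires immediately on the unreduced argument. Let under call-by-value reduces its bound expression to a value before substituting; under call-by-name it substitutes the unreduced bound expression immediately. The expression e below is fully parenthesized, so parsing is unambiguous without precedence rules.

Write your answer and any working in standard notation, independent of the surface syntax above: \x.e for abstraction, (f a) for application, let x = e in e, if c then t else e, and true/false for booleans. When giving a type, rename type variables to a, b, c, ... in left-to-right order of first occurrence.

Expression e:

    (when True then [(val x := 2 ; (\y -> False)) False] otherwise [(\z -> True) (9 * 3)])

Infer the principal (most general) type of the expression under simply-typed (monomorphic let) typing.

Derivation:
  unify Bool ~ Bool
let x : Int
\y._ : a -> Bool
  unify a -> Bool ~ Bool -> b
  unify a ~ Bool
  unify Bool ~ b
_ _ : Bool
\z._ : c -> Bool
  unify Int ~ Int
  unify Int ~ Int
  unify c -> Bool ~ Int -> d
  unify c ~ Int
  unify Bool ~ d
_ _ : Bool
  unify Bool ~ Bool

Answer: Bool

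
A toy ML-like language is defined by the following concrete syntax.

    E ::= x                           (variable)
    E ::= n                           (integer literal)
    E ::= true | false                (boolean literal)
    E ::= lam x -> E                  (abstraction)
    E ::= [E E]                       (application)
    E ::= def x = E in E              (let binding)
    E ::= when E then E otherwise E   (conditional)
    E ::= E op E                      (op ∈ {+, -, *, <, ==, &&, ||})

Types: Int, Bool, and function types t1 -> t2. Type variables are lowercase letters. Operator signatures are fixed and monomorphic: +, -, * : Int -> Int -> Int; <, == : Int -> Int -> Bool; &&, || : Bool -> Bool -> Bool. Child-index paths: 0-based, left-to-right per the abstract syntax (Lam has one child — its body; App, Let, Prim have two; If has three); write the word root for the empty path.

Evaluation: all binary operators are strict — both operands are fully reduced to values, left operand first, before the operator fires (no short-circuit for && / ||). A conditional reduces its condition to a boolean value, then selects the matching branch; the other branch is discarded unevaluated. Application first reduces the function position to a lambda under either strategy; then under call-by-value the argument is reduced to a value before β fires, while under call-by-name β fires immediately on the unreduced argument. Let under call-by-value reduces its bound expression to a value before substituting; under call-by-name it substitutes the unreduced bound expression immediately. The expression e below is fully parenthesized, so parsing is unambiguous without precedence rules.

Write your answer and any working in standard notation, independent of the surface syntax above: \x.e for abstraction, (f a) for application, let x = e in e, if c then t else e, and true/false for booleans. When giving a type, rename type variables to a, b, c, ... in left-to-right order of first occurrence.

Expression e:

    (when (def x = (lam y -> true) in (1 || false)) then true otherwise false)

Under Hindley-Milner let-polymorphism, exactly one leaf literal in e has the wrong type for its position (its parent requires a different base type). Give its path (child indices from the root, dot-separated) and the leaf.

Derivation:
\y._ : a -> Bool
let x : forall. a -> Bool
  unify Int ~ Bool
  FAIL: mismatch Int ~ Bool

Answer: 0.1.0 : 1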